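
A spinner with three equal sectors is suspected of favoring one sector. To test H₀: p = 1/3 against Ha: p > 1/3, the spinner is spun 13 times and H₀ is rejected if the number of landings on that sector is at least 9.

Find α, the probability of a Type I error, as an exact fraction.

521/59049

Under H₀, S ~ Binomial(13, 1/3), and α = P(S ≥ 9).
Adding the binomial terms for j = 9 through 13 with p = 1/3 yields 521/59049.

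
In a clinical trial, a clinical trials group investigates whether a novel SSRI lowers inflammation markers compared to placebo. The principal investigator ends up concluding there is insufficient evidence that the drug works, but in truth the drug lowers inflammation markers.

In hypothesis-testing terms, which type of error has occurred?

The null hypothesis here is that the drug has no effect on inflammation markers.
'Concluding there is insufficient evidence that the drug works' corresponds to failing to reject H₀.
H₀ was not rejected but H₀ is false — a Type II error (false negative).

Type II error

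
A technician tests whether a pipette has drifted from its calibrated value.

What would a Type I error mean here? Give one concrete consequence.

A Type I error would mean concluding that the instrument has drifted out of calibration when in fact the instrument is correctly calibrated. Consequence: a properly working instrument is taken offline unnecessarily.

With the conventional null hypothesis that the instrument is correctly calibrated:
A Type I error is rejecting H₀ when H₀ is true.
Here that means pulling the instrument for recalibration when actually the instrument is correctly calibrated.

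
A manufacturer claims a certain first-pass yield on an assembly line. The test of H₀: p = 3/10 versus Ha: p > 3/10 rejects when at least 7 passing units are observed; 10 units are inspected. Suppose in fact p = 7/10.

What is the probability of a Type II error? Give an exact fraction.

Under the alternative p = 7/10, S ~ Binomial(10, 7/10); β is the probability the test does not reject, P(S < 7).
Equivalently, β = 1 − P(S ≥ 7) = 218993301/625000000.

218993301/625000000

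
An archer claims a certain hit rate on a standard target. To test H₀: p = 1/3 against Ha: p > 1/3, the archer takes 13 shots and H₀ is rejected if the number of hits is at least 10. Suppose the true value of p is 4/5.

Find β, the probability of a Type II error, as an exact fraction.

β = P(fail to reject H₀ | Ha true) = P(S ≤ 9 | p = 4/5), S ~ Binomial(13, 4/5).
Adding the binomial probabilities P(S=0)+…+P(S=9) at p = 4/5 gives 61688401/244140625.

61688401/244140625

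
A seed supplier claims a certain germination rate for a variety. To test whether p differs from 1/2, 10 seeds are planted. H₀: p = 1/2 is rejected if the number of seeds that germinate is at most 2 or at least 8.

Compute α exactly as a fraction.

7/64

Under H₀, X ~ Binomial(10, 1/2); α is the probability of landing in either tail, P(X ≤ 2) + P(X ≥ 8).
The two tails are symmetric, so α = 2·(1 + 10 + 45)/2^10 = 112/1024 = 7/64.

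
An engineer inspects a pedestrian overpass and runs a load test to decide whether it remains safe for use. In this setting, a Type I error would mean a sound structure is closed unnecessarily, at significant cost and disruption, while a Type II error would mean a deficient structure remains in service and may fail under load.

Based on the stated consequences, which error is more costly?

Type II error

The Type II consequence (a deficient structure remains in service and may fail under load) is more severe than the Type I consequence (a sound structure is closed unnecessarily, at significant cost and disruption).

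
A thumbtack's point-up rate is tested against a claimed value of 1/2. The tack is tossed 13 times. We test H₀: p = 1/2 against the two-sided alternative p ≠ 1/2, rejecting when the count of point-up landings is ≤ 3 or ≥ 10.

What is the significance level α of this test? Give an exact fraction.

189/2048

Under H₀, K ~ Binomial(13, 1/2); α is the probability of landing in either tail, P(K ≤ 3) + P(K ≥ 10).
The two tails are symmetric, so α = 2·(1 + 13 + 78 + 286)/2^13 = 756/8192 = 189/2048.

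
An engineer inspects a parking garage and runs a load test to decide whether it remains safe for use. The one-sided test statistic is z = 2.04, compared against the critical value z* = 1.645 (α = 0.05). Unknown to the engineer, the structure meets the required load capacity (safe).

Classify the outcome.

The conventional null hypothesis is that the structure meets the required load capacity (safe).
Since z = 2.04 > z* = 1.645, H₀ is rejected.
H₀ is true (actually the structure meets the required load capacity (safe)).
Rejecting a true H₀ is a Type I error.

Type I error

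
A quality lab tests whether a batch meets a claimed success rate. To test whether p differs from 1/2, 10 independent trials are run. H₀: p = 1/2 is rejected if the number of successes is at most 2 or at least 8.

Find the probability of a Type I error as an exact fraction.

α = P(Y ≤ 2 or Y ≥ 8 | p = 1/2), Y ~ Binomial(10, 1/2).
By symmetry, α = 2·P(Y ≤ 2) = 2·(1 + 10 + 45)/1024 = 112/1024 = 7/64.

7/64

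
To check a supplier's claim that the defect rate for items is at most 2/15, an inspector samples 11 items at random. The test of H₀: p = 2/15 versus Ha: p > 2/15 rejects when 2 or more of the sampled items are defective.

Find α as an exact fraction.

α = P(reject H₀ | H₀ true) = P(Y ≥ 2 | p = 2/15), Y ~ Binomial(11, 2/15).
Via the complement, α = 1 − Σ_{j=0}^{1} C(11,j)(2/15)^j(13/15)^{11-j} = 764941728932/1729951171875.

764941728932/1729951171875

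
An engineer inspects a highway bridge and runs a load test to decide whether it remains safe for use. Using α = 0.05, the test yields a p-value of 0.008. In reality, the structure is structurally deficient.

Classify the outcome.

No error (correct decision).

The conventional null hypothesis is that the structure meets the required load capacity (safe).
Since p = 0.008 < α = 0.05, H₀ is rejected.
H₀ is false (actually the structure is structurally deficient).
The decision matches the true state — no error.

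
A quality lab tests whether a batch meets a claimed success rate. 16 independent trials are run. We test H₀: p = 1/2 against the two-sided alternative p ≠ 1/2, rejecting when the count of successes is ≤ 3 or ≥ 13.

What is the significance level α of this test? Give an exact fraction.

The significance level is the null-hypothesis probability of the rejection region {≤3} ∪ {≥13}.
Each tail has probability (1 + 16 + 120 + 560)/65536; doubling gives α = 1394/65536 = 697/32768.

697/32768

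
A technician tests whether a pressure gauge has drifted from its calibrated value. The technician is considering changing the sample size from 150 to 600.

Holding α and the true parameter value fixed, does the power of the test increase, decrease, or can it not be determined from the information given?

It increases.

A larger sample reduces the standard error, pulling the sampling distribution under Ha further from the non-rejection region.
Since power = 1 − β and β decreases, power increases.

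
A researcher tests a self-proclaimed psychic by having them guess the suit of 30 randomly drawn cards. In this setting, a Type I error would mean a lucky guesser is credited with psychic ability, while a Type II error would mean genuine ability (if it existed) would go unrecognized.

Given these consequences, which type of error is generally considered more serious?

The Type I consequence (a lucky guesser is credited with psychic ability) is more severe than the Type II consequence (genuine ability (if it existed) would go unrecognized).

Type I error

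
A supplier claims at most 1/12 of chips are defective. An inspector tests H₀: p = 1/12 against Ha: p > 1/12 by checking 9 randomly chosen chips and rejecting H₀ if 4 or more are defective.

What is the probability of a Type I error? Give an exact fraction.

5563363/1289945088

α = P(reject H₀ | H₀ true) = P(X ≥ 4 | p = 1/12), X ~ Binomial(9, 1/12).
Computing the lower-tail complement: 1 − 1284381725/1289945088 = 5563363/1289945088.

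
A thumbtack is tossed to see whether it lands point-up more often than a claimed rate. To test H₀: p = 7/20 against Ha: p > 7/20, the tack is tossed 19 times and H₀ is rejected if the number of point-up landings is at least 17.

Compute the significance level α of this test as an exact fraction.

α = P(reject H₀ | H₀ true) = P(Y ≥ 17 | p = 7/20), with Y ~ Binomial(19, 7/20).
Adding the binomial terms for j = 17 through 19 with p = 7/20 yields 7136406277585549139/5242880000000000000000000.

7136406277585549139/5242880000000000000000000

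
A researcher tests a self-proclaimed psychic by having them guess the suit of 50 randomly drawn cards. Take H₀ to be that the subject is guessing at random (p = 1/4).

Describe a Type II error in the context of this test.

A Type II error is failing to reject H₀ when H₀ is false.
Here that means concluding there is no evidence of ability when actually the subject performs better than chance.

A Type II error would mean concluding that the subject is guessing at random (p = 1/4) (or at least failing to establish that the subject performs better than chance) when in fact the subject performs better than chance.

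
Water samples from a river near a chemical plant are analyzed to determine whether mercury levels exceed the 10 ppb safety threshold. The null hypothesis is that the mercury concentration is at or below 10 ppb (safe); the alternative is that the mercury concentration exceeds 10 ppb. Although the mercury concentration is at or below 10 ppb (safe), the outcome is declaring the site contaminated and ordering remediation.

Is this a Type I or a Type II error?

Type I error

'Declaring the site contaminated and ordering remediation' corresponds to rejecting H₀.
H₀ was rejected but H₀ is true — a Type I error (false positive).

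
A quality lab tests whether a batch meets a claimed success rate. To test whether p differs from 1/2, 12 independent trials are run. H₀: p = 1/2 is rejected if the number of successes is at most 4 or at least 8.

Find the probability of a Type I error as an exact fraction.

397/1024

Under H₀, X ~ Binomial(12, 1/2); α is the probability of landing in either tail, P(X ≤ 4) + P(X ≥ 8).
Each tail has probability (1 + 12 + 66 + 220 + 495)/4096; doubling gives α = 1588/4096 = 397/1024.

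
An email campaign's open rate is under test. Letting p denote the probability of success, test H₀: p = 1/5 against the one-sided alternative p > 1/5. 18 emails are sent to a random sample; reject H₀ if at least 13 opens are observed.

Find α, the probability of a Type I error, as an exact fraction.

9611737/3814697265625

The Type I error probability is α = P(K ≥ 13) computed under H₀, where K ~ Binomial(18, 1/5).
Adding the binomial terms for j = 13 through 18 with p = 1/5 yields 9611737/3814697265625.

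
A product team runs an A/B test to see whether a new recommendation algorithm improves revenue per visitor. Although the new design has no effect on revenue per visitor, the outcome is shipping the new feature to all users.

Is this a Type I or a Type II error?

Type I error

The null hypothesis here is that the new design has no effect on revenue per visitor.
'Shipping the new feature to all users' corresponds to rejecting H₀.
H₀ was rejected but H₀ is true — a Type I error (false positive).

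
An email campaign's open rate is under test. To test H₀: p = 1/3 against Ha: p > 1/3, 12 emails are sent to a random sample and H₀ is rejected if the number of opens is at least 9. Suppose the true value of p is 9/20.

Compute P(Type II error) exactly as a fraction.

790057068555953/819200000000000

A Type II error is failing to reject when Ha holds: with p = 9/20, β = P(Y ≤ 8).
Adding the binomial probabilities P(Y=0)+…+P(Y=8) at p = 9/20 gives 790057068555953/819200000000000.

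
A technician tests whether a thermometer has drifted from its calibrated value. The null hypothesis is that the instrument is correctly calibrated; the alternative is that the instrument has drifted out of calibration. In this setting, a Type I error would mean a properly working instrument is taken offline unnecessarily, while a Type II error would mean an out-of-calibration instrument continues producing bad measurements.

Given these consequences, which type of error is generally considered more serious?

Type II error

The Type II consequence (an out-of-calibration instrument continues producing bad measurements) is more severe than the Type I consequence (a properly working instrument is taken offline unnecessarily).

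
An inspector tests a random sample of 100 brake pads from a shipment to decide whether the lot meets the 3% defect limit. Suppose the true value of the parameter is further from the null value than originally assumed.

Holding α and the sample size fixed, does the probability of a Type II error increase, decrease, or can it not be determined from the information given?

It decreases.

A larger true effect moves the Ha sampling distribution further from the H₀ critical value, making rejection more likely when Ha is true.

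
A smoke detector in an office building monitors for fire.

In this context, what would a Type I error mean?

With the conventional null hypothesis that there is no fire:
A Type I error is rejecting H₀ when H₀ is true.
Here that means sounding the alarm and evacuating the building when actually there is no fire.

A Type I error would mean concluding that there is a fire when in fact there is no fire.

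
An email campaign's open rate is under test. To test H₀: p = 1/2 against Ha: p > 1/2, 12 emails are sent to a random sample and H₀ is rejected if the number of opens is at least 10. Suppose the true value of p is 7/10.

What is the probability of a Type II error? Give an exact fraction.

149436930429/200000000000

A Type II error is failing to reject when Ha holds: with p = 7/10, β = P(X ≤ 9).
Adding the binomial probabilities P(X=0)+…+P(X=9) at p = 7/10 gives 149436930429/200000000000.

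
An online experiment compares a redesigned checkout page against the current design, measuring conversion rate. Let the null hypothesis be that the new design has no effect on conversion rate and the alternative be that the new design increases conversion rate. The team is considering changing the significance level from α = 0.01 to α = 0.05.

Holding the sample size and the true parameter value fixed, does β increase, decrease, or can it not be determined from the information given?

It decreases.

Relaxing α lowers the evidence threshold; under Ha, outcomes that previously fell short now trigger rejection.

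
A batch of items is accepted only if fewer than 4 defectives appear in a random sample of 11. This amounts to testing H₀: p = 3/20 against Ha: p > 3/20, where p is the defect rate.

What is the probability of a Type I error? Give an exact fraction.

The significance level is the probability, assuming p = 3/20, of seeing 4 or more defectives in 11 draws.
Computing the lower-tail complement: 1 − 4764442332203/5120000000000 = 355557667797/5120000000000.

355557667797/5120000000000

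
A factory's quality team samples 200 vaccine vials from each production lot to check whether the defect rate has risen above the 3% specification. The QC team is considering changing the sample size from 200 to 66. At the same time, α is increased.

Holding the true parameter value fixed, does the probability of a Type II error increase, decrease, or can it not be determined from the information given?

The first change alone would make β increase; the second alone would make β decrease. Which effect dominates depends on the magnitudes, which are not given.

Cannot be determined from the information given.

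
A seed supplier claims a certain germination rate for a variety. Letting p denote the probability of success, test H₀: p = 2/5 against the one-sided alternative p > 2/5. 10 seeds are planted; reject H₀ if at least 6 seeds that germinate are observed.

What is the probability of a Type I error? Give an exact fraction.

1623424/9765625

The Type I error probability is α = P(K ≥ 6) computed under H₀, where K ~ Binomial(10, 2/5).
Summing C(10,j)(2/5)^j(3/5)^{10−j} for j = 6,…,10 gives 1623424/9765625.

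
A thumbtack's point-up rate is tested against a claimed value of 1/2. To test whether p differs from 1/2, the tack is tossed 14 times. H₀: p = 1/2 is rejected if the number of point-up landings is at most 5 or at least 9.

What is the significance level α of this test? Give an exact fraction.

Under H₀, Y ~ Binomial(14, 1/2); α is the probability of landing in either tail, P(Y ≤ 5) + P(Y ≥ 9).
The two tails are symmetric, so α = 2·(1 + 14 + 91 + 364 + 1001 + 2002)/2^14 = 6946/16384 = 3473/8192.

3473/8192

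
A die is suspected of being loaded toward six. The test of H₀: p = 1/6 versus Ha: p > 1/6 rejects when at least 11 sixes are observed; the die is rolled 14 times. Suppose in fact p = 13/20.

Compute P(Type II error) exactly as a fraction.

638569946045404807/819200000000000000

β = P(fail to reject H₀ | Ha true) = P(Y ≤ 10 | p = 13/20), Y ~ Binomial(14, 13/20).
Adding the binomial probabilities P(Y=0)+…+P(Y=10) at p = 13/20 gives 638569946045404807/819200000000000000.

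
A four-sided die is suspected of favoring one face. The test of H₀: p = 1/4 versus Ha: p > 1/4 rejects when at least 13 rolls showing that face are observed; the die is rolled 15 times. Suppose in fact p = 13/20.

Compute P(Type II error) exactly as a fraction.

Under the alternative p = 13/20, X ~ Binomial(15, 13/20); β is the probability the test does not reject, P(X < 13).
Summing C(15,j)·(13/20)^j·(7/20)^{15-j} for j = 0..12 gives 30745097163070342213/32768000000000000000.

30745097163070342213/32768000000000000000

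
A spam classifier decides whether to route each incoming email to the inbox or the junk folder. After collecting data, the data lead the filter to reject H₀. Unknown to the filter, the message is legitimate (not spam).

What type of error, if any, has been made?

The conventional null hypothesis here is that the message is legitimate (not spam).
H₀ was rejected, but H₀ is actually true.
Rejecting a true null hypothesis is a Type I error (false positive).

Type I error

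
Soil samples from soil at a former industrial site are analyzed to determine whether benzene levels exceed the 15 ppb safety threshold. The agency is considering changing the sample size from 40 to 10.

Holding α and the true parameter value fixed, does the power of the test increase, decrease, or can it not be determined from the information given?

It decreases.

With less data the test statistic is noisier; under Ha, more outcomes land inside the acceptance region.
Since power = 1 − β and β increases, power decreases.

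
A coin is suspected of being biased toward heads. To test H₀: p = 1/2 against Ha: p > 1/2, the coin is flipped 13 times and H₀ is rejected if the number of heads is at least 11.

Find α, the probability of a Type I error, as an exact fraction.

23/2048

The Type I error probability is α = P(K ≥ 11) computed under H₀, where K ~ Binomial(13, 1/2).
P(K ≥ 11) = [C(13,11) + C(13,12) + C(13,13)] / 2^13 = (78 + 13 + 1) / 8192 = 92/8192 = 23/2048.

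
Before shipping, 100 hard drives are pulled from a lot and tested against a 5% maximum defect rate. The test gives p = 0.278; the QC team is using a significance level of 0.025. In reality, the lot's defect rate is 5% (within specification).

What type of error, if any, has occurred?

The conventional null hypothesis is that the lot's defect rate is 5% (within specification).
Since p = 0.278 ≥ α = 0.025, H₀ is not rejected.
H₀ is true (actually the lot's defect rate is 5% (within specification)).
The decision matches the true state — no error.

Neither — the decision is correct.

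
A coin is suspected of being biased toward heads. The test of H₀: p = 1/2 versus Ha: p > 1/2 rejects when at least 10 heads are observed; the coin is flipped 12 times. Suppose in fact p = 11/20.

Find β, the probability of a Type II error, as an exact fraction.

784677287856069/819200000000000

Under the alternative p = 11/20, S ~ Binomial(12, 11/20); β is the probability the test does not reject, P(S < 10).
Summing C(12,j)·(11/20)^j·(9/20)^{12-j} for j = 0..9 gives 784677287856069/819200000000000.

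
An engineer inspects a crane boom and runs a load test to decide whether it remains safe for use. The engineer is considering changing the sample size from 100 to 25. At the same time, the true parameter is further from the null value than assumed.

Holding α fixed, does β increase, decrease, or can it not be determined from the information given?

The first change alone would make β increase; the second alone would make β decrease. Which effect dominates depends on the magnitudes, which are not given.

Cannot be determined from the information given.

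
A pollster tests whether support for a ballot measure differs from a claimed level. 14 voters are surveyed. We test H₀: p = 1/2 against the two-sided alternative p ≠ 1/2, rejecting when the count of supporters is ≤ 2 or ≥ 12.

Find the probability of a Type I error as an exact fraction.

α = P(S ≤ 2 or S ≥ 12 | p = 1/2), S ~ Binomial(14, 1/2).
The two tails are symmetric, so α = 2·(1 + 14 + 91)/2^14 = 212/16384 = 53/4096.

53/4096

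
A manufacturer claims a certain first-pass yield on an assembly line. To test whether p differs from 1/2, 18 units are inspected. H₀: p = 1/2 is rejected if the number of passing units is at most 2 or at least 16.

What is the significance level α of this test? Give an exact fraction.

43/32768

The significance level is the null-hypothesis probability of the rejection region {≤2} ∪ {≥16}.
The two tails are symmetric, so α = 2·(1 + 18 + 153)/2^18 = 344/262144 = 43/32768.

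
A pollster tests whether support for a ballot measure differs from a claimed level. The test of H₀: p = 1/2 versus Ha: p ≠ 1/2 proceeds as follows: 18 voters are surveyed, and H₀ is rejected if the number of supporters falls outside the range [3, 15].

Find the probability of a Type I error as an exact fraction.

α = P(X ≤ 2 or X ≥ 16 | p = 1/2), X ~ Binomial(18, 1/2).
By symmetry, α = 2·P(X ≤ 2) = 2·(1 + 18 + 153)/262144 = 344/262144 = 43/32768.

43/32768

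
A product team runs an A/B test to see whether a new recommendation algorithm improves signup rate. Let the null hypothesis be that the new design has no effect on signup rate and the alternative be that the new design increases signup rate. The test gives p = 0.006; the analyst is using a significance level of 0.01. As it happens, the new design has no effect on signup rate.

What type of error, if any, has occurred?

Type I error

Since p = 0.006 < α = 0.01, H₀ is rejected.
H₀ is true (actually the new design has no effect on signup rate).
Rejecting a true H₀ is a Type I error.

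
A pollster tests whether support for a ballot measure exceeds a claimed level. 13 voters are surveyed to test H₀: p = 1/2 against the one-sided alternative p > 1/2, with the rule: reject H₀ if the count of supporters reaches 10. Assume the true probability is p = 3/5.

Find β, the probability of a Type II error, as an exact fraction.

Under the alternative p = 3/5, Y ~ Binomial(13, 3/5); β is the probability the test does not reject, P(Y < 10).
Equivalently, β = 1 − P(Y ≥ 10) = 202983472/244140625.

202983472/244140625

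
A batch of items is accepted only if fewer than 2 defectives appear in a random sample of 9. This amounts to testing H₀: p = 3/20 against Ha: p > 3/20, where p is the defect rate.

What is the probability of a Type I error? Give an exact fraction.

α = P(reject H₀ | H₀ true) = P(Y ≥ 2 | p = 3/20), Y ~ Binomial(9, 3/20).
α = 1 − P(Y ≤ 1) = 1 − 76733331851/128000000000 = 51266668149/128000000000.

51266668149/128000000000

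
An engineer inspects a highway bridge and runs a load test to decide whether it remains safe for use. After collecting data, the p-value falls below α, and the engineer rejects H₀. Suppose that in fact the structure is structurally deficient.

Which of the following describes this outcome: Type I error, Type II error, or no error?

The conventional null hypothesis here is that the structure meets the required load capacity (safe).
The test rejected a false H₀ — the decision matches the true state.

No error (correct decision).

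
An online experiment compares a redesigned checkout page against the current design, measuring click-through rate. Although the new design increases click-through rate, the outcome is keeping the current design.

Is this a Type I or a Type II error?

The null hypothesis here is that the new design has no effect on click-through rate.
'Keeping the current design' corresponds to failing to reject H₀.
H₀ was not rejected but H₀ is false — a Type II error (false negative).

Type II error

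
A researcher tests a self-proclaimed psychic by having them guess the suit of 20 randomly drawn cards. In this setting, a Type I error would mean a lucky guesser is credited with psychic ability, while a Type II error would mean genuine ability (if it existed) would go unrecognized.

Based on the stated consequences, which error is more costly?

Type I error

The Type I consequence (a lucky guesser is credited with psychic ability) is more severe than the Type II consequence (genuine ability (if it existed) would go unrecognized).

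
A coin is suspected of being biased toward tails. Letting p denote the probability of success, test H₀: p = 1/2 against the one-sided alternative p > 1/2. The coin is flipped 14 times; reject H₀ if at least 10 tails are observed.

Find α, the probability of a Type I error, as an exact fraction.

1471/16384

The Type I error probability is α = P(Y ≥ 10) computed under H₀, where Y ~ Binomial(14, 1/2).
Summing the upper tail: (1001 + 364 + 91 + 14 + 1) / 2^14 = 1471/16384.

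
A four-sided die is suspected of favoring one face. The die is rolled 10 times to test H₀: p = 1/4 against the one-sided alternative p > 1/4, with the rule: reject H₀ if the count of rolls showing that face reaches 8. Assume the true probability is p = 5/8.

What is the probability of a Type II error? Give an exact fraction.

β = P(fail to reject H₀ | Ha true) = P(Y ≤ 7 | p = 5/8), Y ~ Binomial(10, 5/8).
Summing C(10,j)·(5/8)^j·(3/8)^{10-j} for j = 0..7 gives 211794831/268435456.

211794831/268435456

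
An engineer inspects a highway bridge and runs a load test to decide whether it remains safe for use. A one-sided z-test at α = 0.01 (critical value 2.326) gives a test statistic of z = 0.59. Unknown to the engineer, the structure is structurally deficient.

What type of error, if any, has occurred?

Type II error

The conventional null hypothesis is that the structure meets the required load capacity (safe).
Since z = 0.59 ≤ z* = 2.326, H₀ is not rejected.
H₀ is false (actually the structure is structurally deficient).
Failing to reject a false H₀ is a Type II error.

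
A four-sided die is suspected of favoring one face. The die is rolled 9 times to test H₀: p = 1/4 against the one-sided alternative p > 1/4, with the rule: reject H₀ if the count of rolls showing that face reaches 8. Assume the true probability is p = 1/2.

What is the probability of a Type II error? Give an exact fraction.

A Type II error is failing to reject when Ha holds: with p = 1/2, β = P(S ≤ 7).
Adding the binomial probabilities P(S=0)+…+P(S=7) at p = 1/2 gives 251/256.

251/256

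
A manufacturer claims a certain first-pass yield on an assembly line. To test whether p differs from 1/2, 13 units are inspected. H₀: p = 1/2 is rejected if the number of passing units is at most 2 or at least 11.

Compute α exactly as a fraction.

23/1024

Under H₀, Y ~ Binomial(13, 1/2); α is the probability of landing in either tail, P(Y ≤ 2) + P(Y ≥ 11).
Each tail has probability (1 + 13 + 78)/8192; doubling gives α = 184/8192 = 23/1024.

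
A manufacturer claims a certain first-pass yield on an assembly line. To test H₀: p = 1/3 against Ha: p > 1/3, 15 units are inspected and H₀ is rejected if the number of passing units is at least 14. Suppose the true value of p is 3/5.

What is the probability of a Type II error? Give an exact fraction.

30359740148/30517578125

A Type II error is failing to reject when Ha holds: with p = 3/5, β = P(K ≤ 13).
Equivalently, β = 1 − P(K ≥ 14) = 30359740148/30517578125.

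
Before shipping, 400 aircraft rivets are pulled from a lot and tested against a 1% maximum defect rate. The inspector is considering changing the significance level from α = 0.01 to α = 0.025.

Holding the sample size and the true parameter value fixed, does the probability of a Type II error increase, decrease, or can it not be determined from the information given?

A larger α widens the rejection region, so when the alternative is true more outcomes lead to rejection — failing to reject becomes less likely.

It decreases.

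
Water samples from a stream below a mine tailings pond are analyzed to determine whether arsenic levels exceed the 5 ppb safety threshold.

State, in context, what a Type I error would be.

With the conventional null hypothesis that the arsenic concentration is at or below 5 ppb (safe):
A Type I error is rejecting H₀ when H₀ is true.
Here that means declaring the site contaminated and ordering remediation when actually the arsenic concentration is at or below 5 ppb (safe).

A Type I error would mean concluding that the arsenic concentration exceeds 5 ppb when in fact the arsenic concentration is at or below 5 ppb (safe).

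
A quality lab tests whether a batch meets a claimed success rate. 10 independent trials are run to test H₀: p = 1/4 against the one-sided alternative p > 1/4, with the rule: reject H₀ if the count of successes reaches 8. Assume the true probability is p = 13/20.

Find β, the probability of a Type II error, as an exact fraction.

1890285078059/2560000000000

Under the alternative p = 13/20, S ~ Binomial(10, 13/20); β is the probability the test does not reject, P(S < 8).
Adding the binomial probabilities P(S=0)+…+P(S=7) at p = 13/20 gives 1890285078059/2560000000000.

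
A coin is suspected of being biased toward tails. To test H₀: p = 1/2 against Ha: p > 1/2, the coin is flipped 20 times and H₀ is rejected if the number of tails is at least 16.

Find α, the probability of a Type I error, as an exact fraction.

1549/262144

α = P(reject H₀ | H₀ true) = P(S ≥ 16 | p = 1/2), with S ~ Binomial(20, 1/2).
P(S ≥ 16) = [C(20,16) + C(20,17) + C(20,18) + C(20,19) + C(20,20)] / 2^20 = (4845 + 1140 + 190 + 20 + 1) / 1048576 = 6196/1048576 = 1549/262144.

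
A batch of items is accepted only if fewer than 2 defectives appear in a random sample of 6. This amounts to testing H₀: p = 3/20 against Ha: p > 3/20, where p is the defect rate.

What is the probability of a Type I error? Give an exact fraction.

The significance level is the probability, assuming p = 3/20, of seeing 2 or more defectives in 6 draws.
α = 1 − P(Y ≤ 1) = 1 − 9938999/12800000 = 2861001/12800000.

2861001/12800000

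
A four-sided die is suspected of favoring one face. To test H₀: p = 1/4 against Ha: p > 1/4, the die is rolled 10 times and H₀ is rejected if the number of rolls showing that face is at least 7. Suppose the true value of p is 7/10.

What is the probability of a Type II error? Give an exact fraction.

218993301/625000000

Under the alternative p = 7/10, Y ~ Binomial(10, 7/10); β is the probability the test does not reject, P(Y < 7).
Summing C(10,j)·(7/10)^j·(3/10)^{10-j} for j = 0..6 gives 218993301/625000000.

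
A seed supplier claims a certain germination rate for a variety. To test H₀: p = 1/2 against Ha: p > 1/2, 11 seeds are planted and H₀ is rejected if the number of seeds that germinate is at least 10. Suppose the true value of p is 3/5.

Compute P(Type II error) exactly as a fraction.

1894076/1953125

β = P(fail to reject H₀ | Ha true) = P(Y ≤ 9 | p = 3/5), Y ~ Binomial(11, 3/5).
Equivalently, β = 1 − P(Y ≥ 10) = 1894076/1953125.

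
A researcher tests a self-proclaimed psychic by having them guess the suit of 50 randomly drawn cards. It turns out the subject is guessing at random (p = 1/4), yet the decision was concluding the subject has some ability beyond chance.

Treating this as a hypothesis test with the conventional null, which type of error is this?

Type I error

The null hypothesis here is that the subject is guessing at random (p = 1/4).
'Concluding the subject has some ability beyond chance' corresponds to rejecting H₀.
H₀ was rejected but H₀ is true — a Type I error (false positive).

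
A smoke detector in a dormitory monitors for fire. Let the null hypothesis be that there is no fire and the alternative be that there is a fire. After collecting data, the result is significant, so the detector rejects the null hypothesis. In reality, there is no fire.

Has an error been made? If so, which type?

Type I error

H₀ was rejected, but H₀ is actually true.
Rejecting a true null hypothesis is a Type I error (false positive).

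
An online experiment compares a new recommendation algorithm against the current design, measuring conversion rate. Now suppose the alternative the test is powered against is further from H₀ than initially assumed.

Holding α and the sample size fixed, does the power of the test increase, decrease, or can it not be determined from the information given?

It increases.

The further the true parameter sits from the null value, the more of the Ha sampling distribution falls in the rejection region.
Since power = 1 − β and β decreases, power increases.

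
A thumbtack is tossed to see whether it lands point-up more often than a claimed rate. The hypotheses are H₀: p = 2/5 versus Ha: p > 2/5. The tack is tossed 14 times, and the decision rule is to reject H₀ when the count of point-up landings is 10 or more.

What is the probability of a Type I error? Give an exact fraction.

The Type I error probability is α = P(X ≥ 10) computed under H₀, where X ~ Binomial(14, 2/5).
Summing C(14,j)(2/5)^j(3/5)^{14−j} for j = 10,…,14 gives 21373952/1220703125.

21373952/1220703125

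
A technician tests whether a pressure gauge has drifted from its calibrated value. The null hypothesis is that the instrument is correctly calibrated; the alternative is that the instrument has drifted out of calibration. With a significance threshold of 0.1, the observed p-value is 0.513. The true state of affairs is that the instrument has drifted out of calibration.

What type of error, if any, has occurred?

Since p = 0.513 ≥ α = 0.1, H₀ is not rejected.
H₀ is false (actually the instrument has drifted out of calibration).
Failing to reject a false H₀ is a Type II error.

Type II error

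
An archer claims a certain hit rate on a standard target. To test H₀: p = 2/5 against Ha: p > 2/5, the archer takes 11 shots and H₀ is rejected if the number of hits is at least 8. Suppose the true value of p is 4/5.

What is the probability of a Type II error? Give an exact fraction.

12589/78125

A Type II error is failing to reject when Ha holds: with p = 4/5, β = P(X ≤ 7).
Summing C(11,j)·(4/5)^j·(1/5)^{11-j} for j = 0..7 gives 12589/78125.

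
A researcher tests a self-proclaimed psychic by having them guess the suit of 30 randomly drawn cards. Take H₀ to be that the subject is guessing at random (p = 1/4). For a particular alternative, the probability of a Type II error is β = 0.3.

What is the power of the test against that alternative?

Power = 1 − β = 1 − 0.3 = 0.7.

0.7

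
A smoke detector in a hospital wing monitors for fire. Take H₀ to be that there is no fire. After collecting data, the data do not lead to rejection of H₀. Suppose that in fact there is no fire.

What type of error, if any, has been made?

No error (correct decision).

The test retained a true H₀ — the decision matches the true state.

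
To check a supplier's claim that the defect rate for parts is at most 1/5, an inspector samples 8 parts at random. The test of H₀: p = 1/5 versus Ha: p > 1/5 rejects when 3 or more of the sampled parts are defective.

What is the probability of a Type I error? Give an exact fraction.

79329/390625

Under H₀, Y ~ Binomial(8, 1/5); the Type I error rate is P(Y ≥ 3).
Via the complement, α = 1 − Σ_{j=0}^{2} C(8,j)(1/5)^j(4/5)^{8-j} = 79329/390625.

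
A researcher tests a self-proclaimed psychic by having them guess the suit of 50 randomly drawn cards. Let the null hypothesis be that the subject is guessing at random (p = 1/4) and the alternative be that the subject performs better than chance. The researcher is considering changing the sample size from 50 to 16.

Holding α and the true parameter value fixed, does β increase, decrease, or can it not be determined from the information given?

It increases.

A smaller sample increases the standard error, so the sampling distributions under H₀ and Ha overlap more.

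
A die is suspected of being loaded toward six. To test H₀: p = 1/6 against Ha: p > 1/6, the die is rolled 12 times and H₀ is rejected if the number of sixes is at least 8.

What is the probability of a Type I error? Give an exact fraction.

56431/362797056

The Type I error probability is α = P(X ≥ 8) computed under H₀, where X ~ Binomial(12, 1/6).
Adding the binomial terms for j = 8 through 12 with p = 1/6 yields 56431/362797056.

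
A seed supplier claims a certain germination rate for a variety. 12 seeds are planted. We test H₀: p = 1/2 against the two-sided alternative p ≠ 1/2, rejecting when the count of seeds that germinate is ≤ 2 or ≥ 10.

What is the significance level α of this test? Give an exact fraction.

79/2048

The significance level is the null-hypothesis probability of the rejection region {≤2} ∪ {≥10}.
Each tail has probability (1 + 12 + 66)/4096; doubling gives α = 158/4096 = 79/2048.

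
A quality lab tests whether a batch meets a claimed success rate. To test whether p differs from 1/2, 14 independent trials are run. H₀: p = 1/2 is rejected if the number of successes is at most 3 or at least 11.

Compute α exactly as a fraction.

Under H₀, X ~ Binomial(14, 1/2); α is the probability of landing in either tail, P(X ≤ 3) + P(X ≥ 11).
The two tails are symmetric, so α = 2·(1 + 14 + 91 + 364)/2^14 = 940/16384 = 235/4096.

235/4096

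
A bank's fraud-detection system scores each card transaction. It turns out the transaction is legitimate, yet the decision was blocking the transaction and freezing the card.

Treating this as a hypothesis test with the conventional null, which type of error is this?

Type I error

The null hypothesis here is that the transaction is legitimate.
'Blocking the transaction and freezing the card' corresponds to rejecting H₀.
H₀ was rejected but H₀ is true — a Type I error (false positive).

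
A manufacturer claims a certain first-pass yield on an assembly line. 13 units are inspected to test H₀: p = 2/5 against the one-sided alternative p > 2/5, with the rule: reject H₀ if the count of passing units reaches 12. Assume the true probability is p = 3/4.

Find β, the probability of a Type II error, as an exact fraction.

Under the alternative p = 3/4, S ~ Binomial(13, 3/4); β is the probability the test does not reject, P(S < 12).
Equivalently, β = 1 − P(S ≥ 12) = 3662863/4194304.

3662863/4194304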